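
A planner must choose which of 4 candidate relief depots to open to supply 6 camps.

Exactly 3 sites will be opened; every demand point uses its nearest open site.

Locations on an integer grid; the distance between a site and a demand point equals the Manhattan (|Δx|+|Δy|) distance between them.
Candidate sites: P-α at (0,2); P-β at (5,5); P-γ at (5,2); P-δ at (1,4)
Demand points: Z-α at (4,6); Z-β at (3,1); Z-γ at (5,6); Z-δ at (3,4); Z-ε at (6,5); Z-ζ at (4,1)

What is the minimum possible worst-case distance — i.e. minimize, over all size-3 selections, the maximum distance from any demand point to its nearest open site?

Open {P-α, P-β, P-γ}.
  Farthest demand point is Z-β at distance 3 (to P-γ); all others are ≤ 3.
With {P-β, P-γ, P-δ} the worst case is 3.
With {P-α, P-β, P-δ} the worst case is 5.
No size-3 selection achieves below 3.

3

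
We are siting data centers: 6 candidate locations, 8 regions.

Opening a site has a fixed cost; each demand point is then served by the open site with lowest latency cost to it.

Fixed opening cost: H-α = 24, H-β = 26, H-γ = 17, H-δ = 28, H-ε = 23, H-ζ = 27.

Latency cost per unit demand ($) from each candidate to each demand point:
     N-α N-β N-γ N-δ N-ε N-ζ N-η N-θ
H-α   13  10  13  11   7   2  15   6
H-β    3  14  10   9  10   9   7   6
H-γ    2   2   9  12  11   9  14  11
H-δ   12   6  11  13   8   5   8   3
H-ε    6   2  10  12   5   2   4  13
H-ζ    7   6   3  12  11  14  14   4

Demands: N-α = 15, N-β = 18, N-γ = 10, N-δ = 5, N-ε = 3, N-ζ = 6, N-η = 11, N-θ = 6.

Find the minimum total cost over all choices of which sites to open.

318

Open {H-γ, H-ε, H-ζ}: assign each demand point to its cheapest open site.
  N-α→H-γ 15×2=30, N-β→H-γ 18×2=36, N-γ→H-ζ 10×3=30, N-δ→H-γ 5×12=60, N-ε→H-ε 3×5=15, N-ζ→H-ε 6×2=12, N-η→H-ε 11×4=44, N-θ→H-ζ 6×4=24
  latency cost 251, fixed 67 → total 318.
Compare {H-β, H-ε, H-ζ}: latency cost 251 + fixed 76 = 327.
Compare {H-β, H-γ, H-ε, H-ζ}: latency cost 236 + fixed 93 = 329.
Compare {H-α, H-γ, H-ε, H-ζ}: latency cost 246 + fixed 91 = 337.
All other subsets cost ≥ 327. Minimum total cost: 318.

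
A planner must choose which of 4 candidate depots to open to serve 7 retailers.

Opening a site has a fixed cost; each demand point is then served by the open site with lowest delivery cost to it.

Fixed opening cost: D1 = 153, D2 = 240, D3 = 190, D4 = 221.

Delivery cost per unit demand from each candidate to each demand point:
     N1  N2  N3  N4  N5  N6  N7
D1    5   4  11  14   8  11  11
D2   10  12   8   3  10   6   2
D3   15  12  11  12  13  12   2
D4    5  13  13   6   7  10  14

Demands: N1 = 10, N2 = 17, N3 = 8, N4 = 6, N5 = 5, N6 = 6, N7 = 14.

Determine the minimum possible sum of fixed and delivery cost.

Open {D1, D2}: assign each demand point to its cheapest open site.
  N1→D1 10×5=50, N2→D1 17×4=68, N3→D2 8×8=64, N4→D2 6×3=18, N5→D1 5×8=40, N6→D2 6×6=36, N7→D2 14×2=28
  delivery cost 304, fixed 393 → total 697.
Compare {D1}: delivery cost 550 + fixed 153 = 703.
Compare {D2}: delivery cost 500 + fixed 240 = 740.
Compare {D1, D3}: delivery cost 412 + fixed 343 = 755.
All other subsets cost ≥ 703. Minimum total cost: 697.

697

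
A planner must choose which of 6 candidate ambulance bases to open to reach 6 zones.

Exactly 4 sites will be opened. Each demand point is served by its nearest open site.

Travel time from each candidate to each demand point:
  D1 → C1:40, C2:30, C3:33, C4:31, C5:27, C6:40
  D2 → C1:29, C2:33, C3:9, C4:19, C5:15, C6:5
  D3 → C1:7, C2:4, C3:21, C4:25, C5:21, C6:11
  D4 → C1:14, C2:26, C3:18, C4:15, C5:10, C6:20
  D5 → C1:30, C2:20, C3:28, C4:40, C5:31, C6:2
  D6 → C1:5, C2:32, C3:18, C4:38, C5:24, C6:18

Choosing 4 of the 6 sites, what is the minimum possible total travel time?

Open {D2, D3, D4, D5}.
  C1→D3 7, C2→D3 4, C3→D2 9, C4→D4 15, C5→D4 10, C6→D5 2  ⇒ total 47.
Compare {D2, D3, D4, D6}: total 48.
Compare {D1, D2, D3, D4}: total 50.
No size-4 selection does better; minimum is 47.

47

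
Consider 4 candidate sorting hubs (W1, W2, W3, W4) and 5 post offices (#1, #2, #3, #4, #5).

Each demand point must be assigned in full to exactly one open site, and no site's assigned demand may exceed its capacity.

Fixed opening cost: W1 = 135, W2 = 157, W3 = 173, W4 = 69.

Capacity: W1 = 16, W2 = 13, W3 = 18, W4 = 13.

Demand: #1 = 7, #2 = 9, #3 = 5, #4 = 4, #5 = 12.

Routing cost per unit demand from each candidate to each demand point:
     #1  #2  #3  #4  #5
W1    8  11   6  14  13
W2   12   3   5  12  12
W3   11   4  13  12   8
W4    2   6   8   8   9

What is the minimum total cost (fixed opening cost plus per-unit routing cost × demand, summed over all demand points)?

624

Open {W2, W3, W4}; cheapest assignment that respects the capacities:
  W2 (cap 13, load 13): #2, #4 — cost 9×3 + 4×12 = 75
  W3 (cap 18, load 12): #5 — cost 12×8 = 96
  W4 (cap 13, load 12): #1, #3 — cost 7×2 + 5×8 = 54
  Shipping 225, fixed 399 → total 624.
  Any other capacity-feasible assignment to {W2, W3, W4} ships for at least 225.
Compare {W1, W2, W4}: its best feasible assignment gives total 630.
Compare {W1, W3, W4}: its best feasible assignment gives total 645.
Every other set of open sites that can feasibly serve all demand totals ≥ 630 even under its best assignment. Minimum: 624.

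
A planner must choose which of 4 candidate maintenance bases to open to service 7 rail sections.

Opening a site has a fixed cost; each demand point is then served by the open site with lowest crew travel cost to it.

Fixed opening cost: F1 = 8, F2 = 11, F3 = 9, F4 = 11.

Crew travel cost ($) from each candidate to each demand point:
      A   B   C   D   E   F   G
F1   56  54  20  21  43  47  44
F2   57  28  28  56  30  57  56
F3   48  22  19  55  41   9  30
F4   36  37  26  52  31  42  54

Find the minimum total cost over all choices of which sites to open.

196

Open {F1, F3, F4}: assign each demand point to its cheapest open site.
  A→F4 36, B→F3 22, C→F3 19, D→F1 21, E→F4 31, F→F3 9, G→F3 30
  crew travel cost 168, fixed 28 → total 196.
Compare {F1, F2, F3, F4}: crew travel cost 167 + fixed 39 = 206.
Compare {F1, F3}: crew travel cost 190 + fixed 17 = 207.
Compare {F1, F2, F3}: crew travel cost 179 + fixed 28 = 207.
All other subsets cost ≥ 206. Minimum total cost: 196.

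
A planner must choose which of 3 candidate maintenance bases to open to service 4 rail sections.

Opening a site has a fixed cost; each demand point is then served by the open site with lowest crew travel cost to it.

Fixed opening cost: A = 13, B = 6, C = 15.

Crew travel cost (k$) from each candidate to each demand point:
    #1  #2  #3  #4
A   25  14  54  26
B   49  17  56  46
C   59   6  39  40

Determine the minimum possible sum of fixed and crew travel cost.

124

Open {A, C}: assign each demand point to its cheapest open site.
  #1→A 25, #2→C 6, #3→C 39, #4→A 26
  crew travel cost 96, fixed 28 → total 124.
Compare {A, B, C}: crew travel cost 96 + fixed 34 = 130.
Compare {A}: crew travel cost 119 + fixed 13 = 132.
Compare {A, B}: crew travel cost 119 + fixed 19 = 138.
All other subsets cost ≥ 130. Minimum total cost: 124.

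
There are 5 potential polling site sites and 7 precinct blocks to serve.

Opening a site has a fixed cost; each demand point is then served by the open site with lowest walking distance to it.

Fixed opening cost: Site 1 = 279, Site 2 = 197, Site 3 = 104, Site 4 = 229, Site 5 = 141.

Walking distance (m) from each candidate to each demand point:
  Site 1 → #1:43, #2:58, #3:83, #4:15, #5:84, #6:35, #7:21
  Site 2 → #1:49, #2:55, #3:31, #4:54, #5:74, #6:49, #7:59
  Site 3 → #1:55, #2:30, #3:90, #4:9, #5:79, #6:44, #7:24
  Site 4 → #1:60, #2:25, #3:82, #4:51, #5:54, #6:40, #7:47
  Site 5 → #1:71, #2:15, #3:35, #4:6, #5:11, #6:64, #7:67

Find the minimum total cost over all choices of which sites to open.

410

Open {Site 5}: assign each demand point to its cheapest open site.
  #1→Site 5 71, #2→Site 5 15, #3→Site 5 35, #4→Site 5 6, #5→Site 5 11, #6→Site 5 64, #7→Site 5 67
  walking distance 269, fixed 141 → total 410.
Compare {Site 3}: walking distance 331 + fixed 104 = 435.
Compare {Site 3, Site 5}: walking distance 190 + fixed 245 = 435.
Compare {Site 2, Site 5}: walking distance 220 + fixed 338 = 558.
All other subsets cost ≥ 435. Minimum total cost: 410.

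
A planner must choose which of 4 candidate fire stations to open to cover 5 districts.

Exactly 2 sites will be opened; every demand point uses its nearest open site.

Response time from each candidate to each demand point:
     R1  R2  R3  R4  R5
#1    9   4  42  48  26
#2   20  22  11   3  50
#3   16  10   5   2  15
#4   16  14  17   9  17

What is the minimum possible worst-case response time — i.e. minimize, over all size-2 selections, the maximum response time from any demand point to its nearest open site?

Open {#1, #3}.
  Farthest demand point is R5 at response time 15 (to #3); all others are ≤ 15.
With {#2, #3} the worst case is 16.
With {#3, #4} the worst case is 16.
No size-2 selection achieves below 15.

15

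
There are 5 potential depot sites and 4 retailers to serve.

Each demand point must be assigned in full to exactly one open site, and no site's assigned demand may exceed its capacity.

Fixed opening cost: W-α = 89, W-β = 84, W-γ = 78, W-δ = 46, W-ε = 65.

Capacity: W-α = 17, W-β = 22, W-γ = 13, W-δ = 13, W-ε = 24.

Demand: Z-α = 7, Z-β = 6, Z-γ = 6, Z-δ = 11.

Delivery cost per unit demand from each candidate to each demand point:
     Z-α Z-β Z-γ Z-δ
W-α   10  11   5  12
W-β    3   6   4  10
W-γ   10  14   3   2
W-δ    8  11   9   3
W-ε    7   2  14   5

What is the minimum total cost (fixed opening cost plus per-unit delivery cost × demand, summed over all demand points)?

244

Open {W-β, W-δ}; cheapest assignment that respects the capacities:
  W-β (cap 22, load 19): Z-α, Z-β, Z-γ — cost 7×3 + 6×6 + 6×4 = 81
  W-δ (cap 13, load 11): Z-δ — cost 11×3 = 33
  Shipping 114, fixed 130 → total 244.
  Any other capacity-feasible assignment to {W-β, W-δ} ships for at least 114.
Compare {W-β, W-ε}: its best feasible assignment gives total 261.
Compare {W-β, W-γ}: its best feasible assignment gives total 265.
Every other set of open sites that can feasibly serve all demand totals ≥ 261 even under its best assignment. Minimum: 244.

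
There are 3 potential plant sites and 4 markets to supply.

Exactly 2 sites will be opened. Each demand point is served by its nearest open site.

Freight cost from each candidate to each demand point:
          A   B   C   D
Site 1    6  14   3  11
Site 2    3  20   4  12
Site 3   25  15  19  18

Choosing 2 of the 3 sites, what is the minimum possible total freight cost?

Open {Site 1, Site 2}.
  A→Site 2 3, B→Site 1 14, C→Site 1 3, D→Site 1 11  ⇒ total 31.
Compare {Site 1, Site 3}: total 34.
Compare {Site 2, Site 3}: total 34.

31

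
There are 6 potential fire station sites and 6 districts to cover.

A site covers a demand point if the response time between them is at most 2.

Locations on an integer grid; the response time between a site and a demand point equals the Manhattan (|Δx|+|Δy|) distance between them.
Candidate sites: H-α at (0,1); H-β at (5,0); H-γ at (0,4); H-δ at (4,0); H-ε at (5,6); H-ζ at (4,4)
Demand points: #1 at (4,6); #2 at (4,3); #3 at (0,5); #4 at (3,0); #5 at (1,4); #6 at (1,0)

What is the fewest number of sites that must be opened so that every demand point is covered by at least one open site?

Coverage sets (demand points within 2 of each site):
  H-α: {#6}
  H-β: {#4}
  H-γ: {#3, #5}
  H-δ: {#4}
  H-ε: {#1}
  H-ζ: {#1, #2}
No 3 sites suffice: every size-3 union leaves at least one demand point uncovered.
But {H-α, H-β, H-γ, H-ζ} covers everything, so the minimum is 4.

4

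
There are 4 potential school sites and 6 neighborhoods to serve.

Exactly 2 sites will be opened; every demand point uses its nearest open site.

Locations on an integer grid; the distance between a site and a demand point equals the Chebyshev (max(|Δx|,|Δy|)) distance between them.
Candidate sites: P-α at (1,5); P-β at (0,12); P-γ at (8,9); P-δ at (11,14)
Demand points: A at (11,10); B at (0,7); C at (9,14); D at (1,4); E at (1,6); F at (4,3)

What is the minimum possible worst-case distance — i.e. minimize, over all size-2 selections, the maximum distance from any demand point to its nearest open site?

Open {P-α, P-δ}.
  Farthest demand point is A at distance 4 (to P-δ); all others are ≤ 4.
With {P-α, P-γ} the worst case is 5.
With {P-β, P-γ} the worst case is 7.
No size-2 selection achieves below 4.

4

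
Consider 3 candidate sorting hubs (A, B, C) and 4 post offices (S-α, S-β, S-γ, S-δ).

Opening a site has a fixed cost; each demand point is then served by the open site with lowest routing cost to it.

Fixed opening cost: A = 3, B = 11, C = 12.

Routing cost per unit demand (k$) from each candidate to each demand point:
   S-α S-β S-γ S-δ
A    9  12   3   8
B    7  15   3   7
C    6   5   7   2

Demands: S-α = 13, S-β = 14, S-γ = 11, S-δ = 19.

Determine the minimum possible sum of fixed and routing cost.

Open {A, C}: assign each demand point to its cheapest open site.
  S-α→C 13×6=78, S-β→C 14×5=70, S-γ→A 11×3=33, S-δ→C 19×2=38
  routing cost 219, fixed 15 → total 234.
Compare {B, C}: routing cost 219 + fixed 23 = 242.
Compare {A, B, C}: routing cost 219 + fixed 26 = 245.
Compare {C}: routing cost 263 + fixed 12 = 275.
All other subsets cost ≥ 242. Minimum total cost: 234.

234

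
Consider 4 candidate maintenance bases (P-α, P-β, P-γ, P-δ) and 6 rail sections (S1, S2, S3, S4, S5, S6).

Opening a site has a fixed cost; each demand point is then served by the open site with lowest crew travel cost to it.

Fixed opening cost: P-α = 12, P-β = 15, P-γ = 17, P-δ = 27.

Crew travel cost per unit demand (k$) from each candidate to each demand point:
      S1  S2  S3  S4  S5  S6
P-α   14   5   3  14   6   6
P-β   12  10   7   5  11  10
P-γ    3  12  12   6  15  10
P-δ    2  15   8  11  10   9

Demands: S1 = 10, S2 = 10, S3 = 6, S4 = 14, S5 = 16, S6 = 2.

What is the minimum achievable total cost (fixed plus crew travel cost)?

Open {P-α, P-γ}: assign each demand point to its cheapest open site.
  S1→P-γ 10×3=30, S2→P-α 10×5=50, S3→P-α 6×3=18, S4→P-γ 14×6=84, S5→P-α 16×6=96, S6→P-α 2×6=12
  crew travel cost 290, fixed 29 → total 319.
Compare {P-α, P-β, P-γ}: crew travel cost 276 + fixed 44 = 320.
Compare {P-α, P-β, P-δ}: crew travel cost 266 + fixed 54 = 320.
Compare {P-α, P-γ, P-δ}: crew travel cost 280 + fixed 56 = 336.
All other subsets cost ≥ 320. Minimum total cost: 319.

319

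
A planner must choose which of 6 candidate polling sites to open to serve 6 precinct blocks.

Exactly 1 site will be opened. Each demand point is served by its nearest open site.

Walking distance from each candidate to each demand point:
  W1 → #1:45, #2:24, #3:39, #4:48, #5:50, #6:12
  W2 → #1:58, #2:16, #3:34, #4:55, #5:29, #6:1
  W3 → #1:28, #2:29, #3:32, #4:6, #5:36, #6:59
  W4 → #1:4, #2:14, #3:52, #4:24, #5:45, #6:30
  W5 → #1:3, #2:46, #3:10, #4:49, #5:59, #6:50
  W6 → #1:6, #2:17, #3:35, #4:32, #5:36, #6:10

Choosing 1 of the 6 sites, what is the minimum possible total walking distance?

136

Open {W6}.
  #1→W6 6, #2→W6 17, #3→W6 35, #4→W6 32, #5→W6 36, #6→W6 10  ⇒ total 136.
Compare {W4}: total 169.
Compare {W3}: total 190.
No size-1 selection does better; minimum is 136.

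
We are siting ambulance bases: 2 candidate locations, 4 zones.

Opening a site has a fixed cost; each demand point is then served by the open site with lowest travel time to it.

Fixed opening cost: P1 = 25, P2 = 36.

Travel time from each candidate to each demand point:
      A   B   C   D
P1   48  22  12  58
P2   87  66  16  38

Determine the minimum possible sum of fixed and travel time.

Open {P1}: assign each demand point to its cheapest open site.
  A→P1 48, B→P1 22, C→P1 12, D→P1 58
  travel time 140, fixed 25 → total 165.
Compare {P1, P2}: travel time 120 + fixed 61 = 181.
Compare {P2}: travel time 207 + fixed 36 = 243.

165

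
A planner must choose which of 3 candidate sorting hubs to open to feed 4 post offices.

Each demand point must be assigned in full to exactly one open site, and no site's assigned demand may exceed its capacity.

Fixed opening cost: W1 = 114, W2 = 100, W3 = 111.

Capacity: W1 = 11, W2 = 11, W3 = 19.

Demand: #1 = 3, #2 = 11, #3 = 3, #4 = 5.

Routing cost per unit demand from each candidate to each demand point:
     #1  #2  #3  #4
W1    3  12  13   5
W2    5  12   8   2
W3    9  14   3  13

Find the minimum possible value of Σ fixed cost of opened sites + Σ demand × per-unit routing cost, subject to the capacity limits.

Open {W1, W2}; cheapest assignment that respects the capacities:
  W1 (cap 11, load 11): #2 — cost 11×12 = 132
  W2 (cap 11, load 11): #1, #3, #4 — cost 3×5 + 3×8 + 5×2 = 49
  Shipping 181, fixed 214 → total 395.
  Any other capacity-feasible assignment to {W1, W2} ships for at least 181.
Compare {W2, W3}: its best feasible assignment gives total 399.
Compare {W1, W3}: its best feasible assignment gives total 422.
Every other set of open sites that can feasibly serve all demand totals ≥ 399 even under its best assignment. Minimum: 395.

395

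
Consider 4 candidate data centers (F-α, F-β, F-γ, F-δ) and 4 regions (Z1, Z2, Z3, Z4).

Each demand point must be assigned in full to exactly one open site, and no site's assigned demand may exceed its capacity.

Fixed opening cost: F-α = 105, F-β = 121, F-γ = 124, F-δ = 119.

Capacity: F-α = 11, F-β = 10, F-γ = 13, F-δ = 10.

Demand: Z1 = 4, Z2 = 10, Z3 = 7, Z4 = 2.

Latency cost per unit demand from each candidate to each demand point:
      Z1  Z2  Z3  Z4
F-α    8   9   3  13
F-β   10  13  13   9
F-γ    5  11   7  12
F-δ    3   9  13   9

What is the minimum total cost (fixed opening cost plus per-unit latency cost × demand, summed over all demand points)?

412

Open {F-α, F-γ}; cheapest assignment that respects the capacities:
  F-α (cap 11, load 10): Z2 — cost 10×9 = 90
  F-γ (cap 13, load 13): Z1, Z3, Z4 — cost 4×5 + 7×7 + 2×12 = 93
  Shipping 183, fixed 229 → total 412.
  Any other capacity-feasible assignment to {F-α, F-γ} ships for at least 183.
Compare {F-γ, F-δ}: its best feasible assignment gives total 426.
Compare {F-β, F-γ}: its best feasible assignment gives total 468.
Every other set of open sites that can feasibly serve all demand totals ≥ 426 even under its best assignment. Minimum: 412.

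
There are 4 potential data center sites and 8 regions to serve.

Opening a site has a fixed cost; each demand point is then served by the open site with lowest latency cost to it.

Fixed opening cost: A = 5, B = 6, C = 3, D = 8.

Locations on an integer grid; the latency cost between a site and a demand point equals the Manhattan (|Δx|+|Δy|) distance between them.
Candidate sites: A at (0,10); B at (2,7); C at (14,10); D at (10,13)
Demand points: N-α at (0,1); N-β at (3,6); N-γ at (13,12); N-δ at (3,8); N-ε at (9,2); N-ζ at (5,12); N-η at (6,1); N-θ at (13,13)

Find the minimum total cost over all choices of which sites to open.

58

Open {B, C}: assign each demand point to its cheapest open site.
  N-α→B 8, N-β→B 2, N-γ→C 3, N-δ→B 2, N-ε→B 12, N-ζ→B 8, N-η→B 10, N-θ→C 4
  latency cost 49, fixed 9 → total 58.
Compare {B, D}: latency cost 47 + fixed 14 = 61.
Compare {A, B, C}: latency cost 48 + fixed 14 = 62.
Compare {B, C, D}: latency cost 46 + fixed 17 = 63.
All other subsets cost ≥ 61. Minimum total cost: 58.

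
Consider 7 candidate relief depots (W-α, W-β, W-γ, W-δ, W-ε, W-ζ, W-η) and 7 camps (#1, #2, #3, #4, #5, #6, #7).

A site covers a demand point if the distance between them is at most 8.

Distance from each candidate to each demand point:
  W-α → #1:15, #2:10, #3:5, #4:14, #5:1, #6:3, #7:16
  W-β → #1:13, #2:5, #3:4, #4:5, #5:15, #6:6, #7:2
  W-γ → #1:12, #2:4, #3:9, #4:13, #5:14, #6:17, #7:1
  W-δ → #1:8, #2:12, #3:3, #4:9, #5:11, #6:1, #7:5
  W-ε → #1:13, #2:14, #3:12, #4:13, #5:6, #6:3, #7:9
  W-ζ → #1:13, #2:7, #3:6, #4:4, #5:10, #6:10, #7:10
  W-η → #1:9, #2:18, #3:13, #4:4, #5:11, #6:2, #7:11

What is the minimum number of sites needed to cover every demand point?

Coverage sets (demand points within 8 of each site):
  W-α: {#3, #5, #6}
  W-β: {#2, #3, #4, #6, #7}
  W-γ: {#2, #7}
  W-δ: {#1, #3, #6, #7}
  W-ε: {#5, #6}
  W-ζ: {#2, #3, #4}
  W-η: {#4, #6}
No 2 sites suffice: every size-2 union leaves at least one demand point uncovered.
But {W-α, W-β, W-δ} covers everything, so the minimum is 3.

3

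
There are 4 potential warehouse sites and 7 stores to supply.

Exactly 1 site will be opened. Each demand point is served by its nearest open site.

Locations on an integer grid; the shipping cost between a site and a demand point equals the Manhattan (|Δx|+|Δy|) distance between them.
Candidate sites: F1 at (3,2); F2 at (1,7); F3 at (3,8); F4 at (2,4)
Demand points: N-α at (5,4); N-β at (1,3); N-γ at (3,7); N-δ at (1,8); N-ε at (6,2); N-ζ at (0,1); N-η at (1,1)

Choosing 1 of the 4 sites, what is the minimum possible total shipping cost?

29

Open {F4}.
  N-α→F4 3, N-β→F4 2, N-γ→F4 4, N-δ→F4 5, N-ε→F4 6, N-ζ→F4 5, N-η→F4 4  ⇒ total 29.
Compare {F1}: total 30.
Compare {F2}: total 37.
No size-1 selection does better; minimum is 29.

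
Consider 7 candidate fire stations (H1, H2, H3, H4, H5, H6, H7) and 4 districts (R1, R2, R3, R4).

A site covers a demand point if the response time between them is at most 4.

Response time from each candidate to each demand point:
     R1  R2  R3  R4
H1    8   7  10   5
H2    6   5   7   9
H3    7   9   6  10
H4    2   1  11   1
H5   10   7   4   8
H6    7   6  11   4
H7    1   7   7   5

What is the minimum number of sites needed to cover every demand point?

2

Coverage sets (demand points within 4 of each site):
  H1: {}
  H2: {}
  H3: {}
  H4: {R1, R2, R4}
  H5: {R3}
  H6: {R4}
  H7: {R1}
No single site covers all 4 demand points.
But {H4, H5} covers everything, so the minimum is 2.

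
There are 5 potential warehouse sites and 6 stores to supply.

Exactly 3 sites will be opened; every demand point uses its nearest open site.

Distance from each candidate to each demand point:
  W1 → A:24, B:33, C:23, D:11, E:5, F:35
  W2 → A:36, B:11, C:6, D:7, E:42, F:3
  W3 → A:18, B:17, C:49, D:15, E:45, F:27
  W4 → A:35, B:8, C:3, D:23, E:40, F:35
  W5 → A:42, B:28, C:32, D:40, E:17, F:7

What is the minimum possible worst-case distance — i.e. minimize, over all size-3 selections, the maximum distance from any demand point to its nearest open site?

Open {W1, W2, W3}.
  Farthest demand point is A at distance 18 (to W3); all others are ≤ 18.
With {W2, W3, W5} the worst case is 18.
With {W3, W4, W5} the worst case is 18.
No size-3 selection achieves below 18.

18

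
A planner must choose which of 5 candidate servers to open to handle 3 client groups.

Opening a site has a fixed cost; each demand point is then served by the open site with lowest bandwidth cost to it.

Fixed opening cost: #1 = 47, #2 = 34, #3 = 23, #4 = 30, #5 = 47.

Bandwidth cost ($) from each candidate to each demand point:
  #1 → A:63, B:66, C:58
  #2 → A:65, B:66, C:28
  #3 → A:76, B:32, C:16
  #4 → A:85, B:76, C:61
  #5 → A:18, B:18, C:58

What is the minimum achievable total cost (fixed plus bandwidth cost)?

Open {#3, #5}: assign each demand point to its cheapest open site.
  A→#5 18, B→#5 18, C→#3 16
  bandwidth cost 52, fixed 70 → total 122.
Compare {#5}: bandwidth cost 94 + fixed 47 = 141.
Compare {#2, #5}: bandwidth cost 64 + fixed 81 = 145.
Compare {#3}: bandwidth cost 124 + fixed 23 = 147.
All other subsets cost ≥ 141. Minimum total cost: 122.

122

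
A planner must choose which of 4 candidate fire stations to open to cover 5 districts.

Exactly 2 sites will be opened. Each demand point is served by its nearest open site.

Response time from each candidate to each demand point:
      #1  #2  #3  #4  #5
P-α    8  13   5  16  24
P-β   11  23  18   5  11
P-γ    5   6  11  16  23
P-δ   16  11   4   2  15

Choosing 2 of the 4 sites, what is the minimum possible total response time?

32

Open {P-γ, P-δ}.
  #1→P-γ 5, #2→P-γ 6, #3→P-δ 4, #4→P-δ 2, #5→P-δ 15  ⇒ total 32.
Compare {P-β, P-γ}: total 38.
Compare {P-β, P-δ}: total 39.
No size-2 selection does better; minimum is 32.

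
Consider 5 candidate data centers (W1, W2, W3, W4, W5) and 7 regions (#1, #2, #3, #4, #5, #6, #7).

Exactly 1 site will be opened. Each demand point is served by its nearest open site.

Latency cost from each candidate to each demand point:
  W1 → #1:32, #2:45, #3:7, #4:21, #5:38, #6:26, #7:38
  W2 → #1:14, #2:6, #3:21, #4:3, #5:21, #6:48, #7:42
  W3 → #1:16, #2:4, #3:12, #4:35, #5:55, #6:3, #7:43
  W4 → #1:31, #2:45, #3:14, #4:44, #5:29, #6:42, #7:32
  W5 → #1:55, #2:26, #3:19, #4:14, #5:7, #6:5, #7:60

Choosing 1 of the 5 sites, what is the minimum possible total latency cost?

155

Open {W2}.
  #1→W2 14, #2→W2 6, #3→W2 21, #4→W2 3, #5→W2 21, #6→W2 48, #7→W2 42  ⇒ total 155.
Compare {W3}: total 168.
Compare {W5}: total 186.
No size-1 selection does better; minimum is 155.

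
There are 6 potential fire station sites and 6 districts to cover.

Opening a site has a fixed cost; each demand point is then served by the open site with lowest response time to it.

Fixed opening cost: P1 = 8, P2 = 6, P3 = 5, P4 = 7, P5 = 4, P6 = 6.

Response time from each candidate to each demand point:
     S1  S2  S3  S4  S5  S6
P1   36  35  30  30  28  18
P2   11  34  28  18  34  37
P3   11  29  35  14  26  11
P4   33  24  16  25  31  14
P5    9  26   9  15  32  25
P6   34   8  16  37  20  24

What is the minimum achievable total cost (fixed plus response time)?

Open {P3, P5, P6}: assign each demand point to its cheapest open site.
  S1→P5 9, S2→P6 8, S3→P5 9, S4→P3 14, S5→P6 20, S6→P3 11
  response time 71, fixed 15 → total 86.
Compare {P3, P6}: response time 80 + fixed 11 = 91.
Compare {P4, P5, P6}: response time 75 + fixed 17 = 92.
Compare {P2, P3, P5, P6}: response time 71 + fixed 21 = 92.
All other subsets cost ≥ 91. Minimum total cost: 86.

86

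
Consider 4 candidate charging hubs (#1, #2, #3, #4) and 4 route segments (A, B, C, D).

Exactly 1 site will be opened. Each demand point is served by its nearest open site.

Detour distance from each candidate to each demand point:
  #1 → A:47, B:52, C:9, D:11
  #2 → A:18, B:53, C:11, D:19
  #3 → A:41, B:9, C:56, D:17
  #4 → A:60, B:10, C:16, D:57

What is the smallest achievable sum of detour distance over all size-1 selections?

Open {#2}.
  A→#2 18, B→#2 53, C→#2 11, D→#2 19  ⇒ total 101.
Compare {#1}: total 119.
Compare {#3}: total 123.
No size-1 selection does better; minimum is 101.

101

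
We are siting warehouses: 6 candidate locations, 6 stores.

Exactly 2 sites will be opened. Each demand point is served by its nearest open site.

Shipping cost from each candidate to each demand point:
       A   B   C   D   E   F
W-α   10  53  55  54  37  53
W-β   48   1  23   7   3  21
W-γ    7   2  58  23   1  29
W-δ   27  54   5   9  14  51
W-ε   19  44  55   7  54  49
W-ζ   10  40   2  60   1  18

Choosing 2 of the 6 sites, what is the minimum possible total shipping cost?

Open {W-β, W-ζ}.
  A→W-ζ 10, B→W-β 1, C→W-ζ 2, D→W-β 7, E→W-ζ 1, F→W-ζ 18  ⇒ total 39.
Compare {W-γ, W-δ}: total 53.
Compare {W-γ, W-ζ}: total 53.
No size-2 selection does better; minimum is 39.

39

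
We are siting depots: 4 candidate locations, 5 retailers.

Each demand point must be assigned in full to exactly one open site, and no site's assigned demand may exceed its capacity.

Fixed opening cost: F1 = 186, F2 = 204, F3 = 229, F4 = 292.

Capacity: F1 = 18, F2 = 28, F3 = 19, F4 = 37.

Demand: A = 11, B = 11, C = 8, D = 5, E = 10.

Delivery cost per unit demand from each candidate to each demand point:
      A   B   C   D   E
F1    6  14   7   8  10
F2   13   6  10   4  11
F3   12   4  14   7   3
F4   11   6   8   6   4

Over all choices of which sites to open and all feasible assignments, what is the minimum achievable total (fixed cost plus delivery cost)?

Open {F1, F4}; cheapest assignment that respects the capacities:
  F1 (cap 18, load 11): A — cost 11×6 = 66
  F4 (cap 37, load 34): B, C, D, E — cost 11×6 + 8×8 + 5×6 + 10×4 = 200
  Shipping 266, fixed 478 → total 744.
  Any other capacity-feasible assignment to {F1, F4} ships for at least 266.
Compare {F1, F2}: its best feasible assignment gives total 775.
Compare {F2, F3}: its best feasible assignment gives total 804.
Every other set of open sites that can feasibly serve all demand totals ≥ 775 even under its best assignment. Minimum: 744.

744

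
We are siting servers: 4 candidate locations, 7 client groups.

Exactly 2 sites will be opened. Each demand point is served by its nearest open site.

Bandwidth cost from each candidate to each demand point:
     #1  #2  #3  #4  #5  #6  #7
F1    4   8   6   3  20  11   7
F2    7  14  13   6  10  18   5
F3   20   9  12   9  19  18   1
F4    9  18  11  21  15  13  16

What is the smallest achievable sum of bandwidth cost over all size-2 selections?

Open {F1, F2}.
  #1→F1 4, #2→F1 8, #3→F1 6, #4→F1 3, #5→F2 10, #6→F1 11, #7→F2 5  ⇒ total 47.
Compare {F1, F3}: total 52.
Compare {F1, F4}: total 54.
No size-2 selection does better; minimum is 47.

47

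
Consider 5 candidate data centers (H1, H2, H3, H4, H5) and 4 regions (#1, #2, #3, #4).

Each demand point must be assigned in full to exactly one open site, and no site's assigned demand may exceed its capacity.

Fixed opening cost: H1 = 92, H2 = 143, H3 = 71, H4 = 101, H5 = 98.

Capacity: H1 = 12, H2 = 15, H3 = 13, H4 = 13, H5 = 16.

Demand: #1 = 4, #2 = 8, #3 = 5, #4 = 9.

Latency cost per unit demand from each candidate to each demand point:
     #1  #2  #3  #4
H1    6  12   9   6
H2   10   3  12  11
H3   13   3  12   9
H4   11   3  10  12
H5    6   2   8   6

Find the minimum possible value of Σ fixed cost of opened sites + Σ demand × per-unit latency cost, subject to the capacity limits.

Open {H3, H5}; cheapest assignment that respects the capacities:
  H3 (cap 13, load 13): #2, #3 — cost 8×3 + 5×12 = 84
  H5 (cap 16, load 13): #1, #4 — cost 4×6 + 9×6 = 78
  Shipping 162, fixed 169 → total 331.
  Any other capacity-feasible assignment to {H3, H5} ships for at least 162.
Compare {H4, H5}: its best feasible assignment gives total 351.
Compare {H3, H4}: its best feasible assignment gives total 379.
Every other set of open sites that can feasibly serve all demand totals ≥ 351 even under its best assignment. Minimum: 331.

331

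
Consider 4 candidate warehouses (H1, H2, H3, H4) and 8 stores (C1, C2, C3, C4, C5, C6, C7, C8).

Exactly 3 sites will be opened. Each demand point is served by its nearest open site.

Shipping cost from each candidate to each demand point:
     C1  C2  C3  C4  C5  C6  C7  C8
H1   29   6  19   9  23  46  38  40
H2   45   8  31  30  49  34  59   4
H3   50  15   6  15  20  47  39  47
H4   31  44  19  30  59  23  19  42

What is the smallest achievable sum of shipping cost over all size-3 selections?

126

Open {H2, H3, H4}.
  C1→H4 31, C2→H2 8, C3→H3 6, C4→H3 15, C5→H3 20, C6→H4 23, C7→H4 19, C8→H2 4  ⇒ total 126.
Compare {H1, H2, H4}: total 132.
Compare {H1, H2, H3}: total 146.
No size-3 selection does better; minimum is 126.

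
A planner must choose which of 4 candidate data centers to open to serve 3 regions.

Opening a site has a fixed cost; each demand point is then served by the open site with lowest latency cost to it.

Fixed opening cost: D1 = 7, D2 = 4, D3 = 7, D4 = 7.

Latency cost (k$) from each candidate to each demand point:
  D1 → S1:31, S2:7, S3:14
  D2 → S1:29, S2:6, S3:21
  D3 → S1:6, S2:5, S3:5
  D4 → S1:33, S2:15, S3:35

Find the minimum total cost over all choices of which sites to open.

23

Open {D3}: assign each demand point to its cheapest open site.
  S1→D3 6, S2→D3 5, S3→D3 5
  latency cost 16, fixed 7 → total 23.
Compare {D2, D3}: latency cost 16 + fixed 11 = 27.
Compare {D1, D3}: latency cost 16 + fixed 14 = 30.
Compare {D3, D4}: latency cost 16 + fixed 14 = 30.
All other subsets cost ≥ 27. Minimum total cost: 23.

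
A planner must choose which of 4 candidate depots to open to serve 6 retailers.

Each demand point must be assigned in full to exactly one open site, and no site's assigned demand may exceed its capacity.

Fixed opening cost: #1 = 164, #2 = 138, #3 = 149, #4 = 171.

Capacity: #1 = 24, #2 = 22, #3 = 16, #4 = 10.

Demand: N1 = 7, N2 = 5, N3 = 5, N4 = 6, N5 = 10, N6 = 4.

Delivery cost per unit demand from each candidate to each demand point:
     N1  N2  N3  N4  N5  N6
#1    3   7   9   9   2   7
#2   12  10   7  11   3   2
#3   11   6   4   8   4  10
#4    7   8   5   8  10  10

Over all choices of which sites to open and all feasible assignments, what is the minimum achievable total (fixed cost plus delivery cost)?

Open {#1, #3}; cheapest assignment that respects the capacities:
  #1 (cap 24, load 21): N1, N5, N6 — cost 7×3 + 10×2 + 4×7 = 69
  #3 (cap 16, load 16): N2, N3, N4 — cost 5×6 + 5×4 + 6×8 = 98
  Shipping 167, fixed 313 → total 480.
  Any other capacity-feasible assignment to {#1, #3} ships for at least 167.
Compare {#1, #2}: its best feasible assignment gives total 485.
Compare {#2, #3}: its best feasible assignment gives total 507.
Every other set of open sites that can feasibly serve all demand totals ≥ 485 even under its best assignment. Minimum: 480.

480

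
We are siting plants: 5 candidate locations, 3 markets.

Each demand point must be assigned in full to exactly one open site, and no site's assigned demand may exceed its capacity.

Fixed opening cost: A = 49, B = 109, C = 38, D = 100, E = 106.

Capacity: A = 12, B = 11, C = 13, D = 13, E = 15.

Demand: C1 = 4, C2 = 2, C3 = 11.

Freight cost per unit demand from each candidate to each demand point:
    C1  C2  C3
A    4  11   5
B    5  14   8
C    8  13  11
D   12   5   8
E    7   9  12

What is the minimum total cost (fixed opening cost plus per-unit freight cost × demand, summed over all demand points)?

Open {A, C}; cheapest assignment that respects the capacities:
  A (cap 12, load 11): C3 — cost 11×5 = 55
  C (cap 13, load 6): C1, C2 — cost 4×8 + 2×13 = 58
  Shipping 113, fixed 87 → total 200.
  Any other capacity-feasible assignment to {A, C} ships for at least 113.
Compare {A, E}: its best feasible assignment gives total 256.
Compare {A, B}: its best feasible assignment gives total 261.
Every other set of open sites that can feasibly serve all demand totals ≥ 256 even under its best assignment. Minimum: 200.

200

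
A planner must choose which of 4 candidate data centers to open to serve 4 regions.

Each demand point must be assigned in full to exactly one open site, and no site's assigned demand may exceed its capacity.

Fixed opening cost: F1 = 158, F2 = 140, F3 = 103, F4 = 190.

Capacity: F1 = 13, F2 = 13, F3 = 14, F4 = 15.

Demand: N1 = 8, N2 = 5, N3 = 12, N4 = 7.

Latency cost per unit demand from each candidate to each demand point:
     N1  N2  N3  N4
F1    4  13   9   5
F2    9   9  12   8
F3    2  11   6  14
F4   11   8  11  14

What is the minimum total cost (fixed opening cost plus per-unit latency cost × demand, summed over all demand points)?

606

Open {F1, F2, F3}; cheapest assignment that respects the capacities:
  F1 (cap 13, load 8): N1 — cost 8×4 = 32
  F2 (cap 13, load 12): N2, N4 — cost 5×9 + 7×8 = 101
  F3 (cap 14, load 12): N3 — cost 12×6 = 72
  Shipping 205, fixed 401 → total 606.
  Any other capacity-feasible assignment to {F1, F2, F3} ships for at least 205.
Compare {F2, F3, F4}: its best feasible assignment gives total 682.
Compare {F1, F3, F4}: its best feasible assignment gives total 686.
Every other set of open sites that can feasibly serve all demand totals ≥ 682 even under its best assignment. Minimum: 606.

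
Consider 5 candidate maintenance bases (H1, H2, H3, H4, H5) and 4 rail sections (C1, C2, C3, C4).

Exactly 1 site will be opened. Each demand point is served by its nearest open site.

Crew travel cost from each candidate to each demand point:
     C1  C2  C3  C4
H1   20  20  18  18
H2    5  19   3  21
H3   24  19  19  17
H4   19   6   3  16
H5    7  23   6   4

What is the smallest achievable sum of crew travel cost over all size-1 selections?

40

Open {H5}.
  C1→H5 7, C2→H5 23, C3→H5 6, C4→H5 4  ⇒ total 40.
Compare {H4}: total 44.
Compare {H2}: total 48.
No size-1 selection does better; minimum is 40.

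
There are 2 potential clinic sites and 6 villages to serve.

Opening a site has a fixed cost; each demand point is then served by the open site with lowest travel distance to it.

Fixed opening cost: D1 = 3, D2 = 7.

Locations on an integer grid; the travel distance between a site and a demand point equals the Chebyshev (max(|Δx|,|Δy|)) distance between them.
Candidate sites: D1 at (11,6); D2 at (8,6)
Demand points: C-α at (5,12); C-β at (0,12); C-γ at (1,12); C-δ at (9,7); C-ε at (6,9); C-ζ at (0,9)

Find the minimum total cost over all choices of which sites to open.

40

Open {D2}: assign each demand point to its cheapest open site.
  C-α→D2 6, C-β→D2 8, C-γ→D2 7, C-δ→D2 1, C-ε→D2 3, C-ζ→D2 8
  travel distance 33, fixed 7 → total 40.
Compare {D1, D2}: travel distance 33 + fixed 10 = 43.
Compare {D1}: travel distance 45 + fixed 3 = 48.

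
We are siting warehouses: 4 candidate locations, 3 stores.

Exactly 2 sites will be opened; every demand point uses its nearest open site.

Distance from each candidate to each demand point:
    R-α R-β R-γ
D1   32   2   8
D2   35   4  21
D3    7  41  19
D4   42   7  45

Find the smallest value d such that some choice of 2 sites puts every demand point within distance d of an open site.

8

Open {D1, D3}.
  Farthest demand point is R-γ at distance 8 (to D1); all others are ≤ 8.
With {D2, D3} the worst case is 19.
With {D3, D4} the worst case is 19.
No size-2 selection achieves below 8.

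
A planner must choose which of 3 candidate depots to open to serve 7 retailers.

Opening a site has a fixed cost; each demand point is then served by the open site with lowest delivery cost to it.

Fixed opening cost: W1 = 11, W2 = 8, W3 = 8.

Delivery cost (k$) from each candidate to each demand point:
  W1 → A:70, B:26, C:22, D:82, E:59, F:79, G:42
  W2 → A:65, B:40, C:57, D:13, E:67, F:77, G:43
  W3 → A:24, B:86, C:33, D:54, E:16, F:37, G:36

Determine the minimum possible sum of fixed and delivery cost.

Open {W1, W2, W3}: assign each demand point to its cheapest open site.
  A→W3 24, B→W1 26, C→W1 22, D→W2 13, E→W3 16, F→W3 37, G→W3 36
  delivery cost 174, fixed 27 → total 201.
Compare {W2, W3}: delivery cost 199 + fixed 16 = 215.
Compare {W1, W3}: delivery cost 215 + fixed 19 = 234.
Compare {W3}: delivery cost 286 + fixed 8 = 294.
All other subsets cost ≥ 215. Minimum total cost: 201.

201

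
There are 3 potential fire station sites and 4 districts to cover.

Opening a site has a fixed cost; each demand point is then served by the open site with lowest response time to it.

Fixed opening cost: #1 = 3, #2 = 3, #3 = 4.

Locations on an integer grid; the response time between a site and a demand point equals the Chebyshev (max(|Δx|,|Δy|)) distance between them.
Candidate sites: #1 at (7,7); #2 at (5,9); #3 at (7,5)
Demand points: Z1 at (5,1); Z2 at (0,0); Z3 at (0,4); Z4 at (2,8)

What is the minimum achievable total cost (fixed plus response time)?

Open {#2, #3}: assign each demand point to its cheapest open site.
  Z1→#3 4, Z2→#3 7, Z3→#2 5, Z4→#2 3
  response time 19, fixed 7 → total 26.
Compare {#3}: response time 23 + fixed 4 = 27.
Compare {#1, #2}: response time 21 + fixed 6 = 27.
Compare {#1}: response time 25 + fixed 3 = 28.
All other subsets cost ≥ 27. Minimum total cost: 26.

26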